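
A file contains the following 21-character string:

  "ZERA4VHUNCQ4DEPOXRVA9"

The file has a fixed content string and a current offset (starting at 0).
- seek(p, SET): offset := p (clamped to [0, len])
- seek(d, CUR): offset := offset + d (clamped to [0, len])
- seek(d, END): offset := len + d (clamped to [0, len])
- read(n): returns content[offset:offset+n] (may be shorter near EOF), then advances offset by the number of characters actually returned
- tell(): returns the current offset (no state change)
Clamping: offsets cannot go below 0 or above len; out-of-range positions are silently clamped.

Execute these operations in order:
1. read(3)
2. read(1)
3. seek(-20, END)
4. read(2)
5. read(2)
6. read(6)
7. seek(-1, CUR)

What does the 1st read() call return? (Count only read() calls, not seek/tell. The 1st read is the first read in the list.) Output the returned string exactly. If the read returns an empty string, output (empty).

Answer: ZER

Derivation:
After 1 (read(3)): returned 'ZER', offset=3
After 2 (read(1)): returned 'A', offset=4
After 3 (seek(-20, END)): offset=1
After 4 (read(2)): returned 'ER', offset=3
After 5 (read(2)): returned 'A4', offset=5
After 6 (read(6)): returned 'VHUNCQ', offset=11
After 7 (seek(-1, CUR)): offset=10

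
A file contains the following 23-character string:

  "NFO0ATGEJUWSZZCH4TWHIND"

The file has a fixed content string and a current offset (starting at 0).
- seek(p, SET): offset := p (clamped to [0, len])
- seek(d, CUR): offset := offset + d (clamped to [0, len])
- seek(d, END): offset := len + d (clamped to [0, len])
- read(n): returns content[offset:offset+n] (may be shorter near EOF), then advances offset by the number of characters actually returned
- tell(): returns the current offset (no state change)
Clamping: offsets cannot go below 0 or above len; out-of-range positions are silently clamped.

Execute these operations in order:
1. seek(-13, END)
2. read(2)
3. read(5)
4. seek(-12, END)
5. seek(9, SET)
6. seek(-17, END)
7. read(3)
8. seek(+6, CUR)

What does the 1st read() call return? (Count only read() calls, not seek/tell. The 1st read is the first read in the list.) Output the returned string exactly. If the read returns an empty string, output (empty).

Answer: WS

Derivation:
After 1 (seek(-13, END)): offset=10
After 2 (read(2)): returned 'WS', offset=12
After 3 (read(5)): returned 'ZZCH4', offset=17
After 4 (seek(-12, END)): offset=11
After 5 (seek(9, SET)): offset=9
After 6 (seek(-17, END)): offset=6
After 7 (read(3)): returned 'GEJ', offset=9
After 8 (seek(+6, CUR)): offset=15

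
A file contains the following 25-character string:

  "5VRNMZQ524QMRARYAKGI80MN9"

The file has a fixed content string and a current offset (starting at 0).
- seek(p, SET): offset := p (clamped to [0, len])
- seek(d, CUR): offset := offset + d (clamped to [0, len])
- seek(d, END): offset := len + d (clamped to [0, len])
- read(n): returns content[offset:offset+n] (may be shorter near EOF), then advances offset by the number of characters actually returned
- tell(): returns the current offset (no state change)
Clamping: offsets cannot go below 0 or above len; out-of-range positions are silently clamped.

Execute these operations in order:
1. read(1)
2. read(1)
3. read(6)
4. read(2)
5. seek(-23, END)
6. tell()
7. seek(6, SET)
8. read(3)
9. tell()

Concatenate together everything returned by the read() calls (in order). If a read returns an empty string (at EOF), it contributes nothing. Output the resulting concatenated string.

Answer: 5VRNMZQ524Q52

Derivation:
After 1 (read(1)): returned '5', offset=1
After 2 (read(1)): returned 'V', offset=2
After 3 (read(6)): returned 'RNMZQ5', offset=8
After 4 (read(2)): returned '24', offset=10
After 5 (seek(-23, END)): offset=2
After 6 (tell()): offset=2
After 7 (seek(6, SET)): offset=6
After 8 (read(3)): returned 'Q52', offset=9
After 9 (tell()): offset=9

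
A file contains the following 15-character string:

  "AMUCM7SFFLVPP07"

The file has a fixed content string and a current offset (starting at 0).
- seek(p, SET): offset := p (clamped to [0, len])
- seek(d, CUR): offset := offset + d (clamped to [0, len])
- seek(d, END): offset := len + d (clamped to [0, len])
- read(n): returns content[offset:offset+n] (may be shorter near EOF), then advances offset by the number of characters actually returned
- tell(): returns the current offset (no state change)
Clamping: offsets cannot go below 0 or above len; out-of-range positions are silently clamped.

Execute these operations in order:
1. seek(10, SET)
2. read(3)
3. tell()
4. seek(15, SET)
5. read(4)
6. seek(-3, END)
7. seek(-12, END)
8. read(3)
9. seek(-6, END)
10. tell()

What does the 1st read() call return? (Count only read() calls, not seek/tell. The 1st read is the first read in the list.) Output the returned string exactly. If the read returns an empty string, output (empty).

Answer: VPP

Derivation:
After 1 (seek(10, SET)): offset=10
After 2 (read(3)): returned 'VPP', offset=13
After 3 (tell()): offset=13
After 4 (seek(15, SET)): offset=15
After 5 (read(4)): returned '', offset=15
After 6 (seek(-3, END)): offset=12
After 7 (seek(-12, END)): offset=3
After 8 (read(3)): returned 'CM7', offset=6
After 9 (seek(-6, END)): offset=9
After 10 (tell()): offset=9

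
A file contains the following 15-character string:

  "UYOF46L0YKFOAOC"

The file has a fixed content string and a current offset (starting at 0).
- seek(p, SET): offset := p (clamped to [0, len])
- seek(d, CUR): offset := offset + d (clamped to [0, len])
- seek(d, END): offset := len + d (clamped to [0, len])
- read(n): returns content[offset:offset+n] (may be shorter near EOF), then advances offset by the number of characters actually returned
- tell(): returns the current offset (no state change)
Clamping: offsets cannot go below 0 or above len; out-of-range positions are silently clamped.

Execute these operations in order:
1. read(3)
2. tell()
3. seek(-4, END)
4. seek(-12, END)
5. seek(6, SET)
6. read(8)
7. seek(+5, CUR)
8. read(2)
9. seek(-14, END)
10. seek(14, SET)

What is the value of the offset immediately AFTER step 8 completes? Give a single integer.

After 1 (read(3)): returned 'UYO', offset=3
After 2 (tell()): offset=3
After 3 (seek(-4, END)): offset=11
After 4 (seek(-12, END)): offset=3
After 5 (seek(6, SET)): offset=6
After 6 (read(8)): returned 'L0YKFOAO', offset=14
After 7 (seek(+5, CUR)): offset=15
After 8 (read(2)): returned '', offset=15

Answer: 15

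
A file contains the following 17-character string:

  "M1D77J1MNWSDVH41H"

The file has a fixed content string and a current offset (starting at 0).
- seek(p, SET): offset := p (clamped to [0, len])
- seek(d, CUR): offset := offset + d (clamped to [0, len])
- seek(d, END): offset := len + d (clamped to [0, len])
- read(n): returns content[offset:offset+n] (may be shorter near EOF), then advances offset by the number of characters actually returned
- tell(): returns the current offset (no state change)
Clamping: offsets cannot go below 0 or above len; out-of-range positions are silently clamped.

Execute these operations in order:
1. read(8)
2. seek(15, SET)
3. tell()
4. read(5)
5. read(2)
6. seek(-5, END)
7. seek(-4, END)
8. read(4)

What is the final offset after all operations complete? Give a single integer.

After 1 (read(8)): returned 'M1D77J1M', offset=8
After 2 (seek(15, SET)): offset=15
After 3 (tell()): offset=15
After 4 (read(5)): returned '1H', offset=17
After 5 (read(2)): returned '', offset=17
After 6 (seek(-5, END)): offset=12
After 7 (seek(-4, END)): offset=13
After 8 (read(4)): returned 'H41H', offset=17

Answer: 17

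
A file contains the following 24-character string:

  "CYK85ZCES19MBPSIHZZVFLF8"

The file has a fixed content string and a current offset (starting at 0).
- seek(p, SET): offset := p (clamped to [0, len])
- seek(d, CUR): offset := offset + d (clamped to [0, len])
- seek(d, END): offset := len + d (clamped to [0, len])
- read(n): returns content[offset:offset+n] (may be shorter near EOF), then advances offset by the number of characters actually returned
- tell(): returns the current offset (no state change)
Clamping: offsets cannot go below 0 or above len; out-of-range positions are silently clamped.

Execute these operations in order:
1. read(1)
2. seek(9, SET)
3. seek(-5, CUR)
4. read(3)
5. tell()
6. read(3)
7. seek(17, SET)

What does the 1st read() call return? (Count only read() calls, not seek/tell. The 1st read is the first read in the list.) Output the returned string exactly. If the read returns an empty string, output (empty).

After 1 (read(1)): returned 'C', offset=1
After 2 (seek(9, SET)): offset=9
After 3 (seek(-5, CUR)): offset=4
After 4 (read(3)): returned '5ZC', offset=7
After 5 (tell()): offset=7
After 6 (read(3)): returned 'ES1', offset=10
After 7 (seek(17, SET)): offset=17

Answer: C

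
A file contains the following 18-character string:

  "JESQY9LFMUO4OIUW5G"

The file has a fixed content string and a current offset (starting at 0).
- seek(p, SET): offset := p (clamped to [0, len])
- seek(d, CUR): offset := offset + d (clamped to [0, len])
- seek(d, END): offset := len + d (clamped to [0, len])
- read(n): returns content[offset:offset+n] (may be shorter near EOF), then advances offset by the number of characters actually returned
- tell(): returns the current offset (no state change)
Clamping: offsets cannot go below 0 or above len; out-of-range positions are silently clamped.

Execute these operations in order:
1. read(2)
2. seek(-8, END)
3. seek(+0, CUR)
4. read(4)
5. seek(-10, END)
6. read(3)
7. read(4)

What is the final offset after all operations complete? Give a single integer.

Answer: 15

Derivation:
After 1 (read(2)): returned 'JE', offset=2
After 2 (seek(-8, END)): offset=10
After 3 (seek(+0, CUR)): offset=10
After 4 (read(4)): returned 'O4OI', offset=14
After 5 (seek(-10, END)): offset=8
After 6 (read(3)): returned 'MUO', offset=11
After 7 (read(4)): returned '4OIU', offset=15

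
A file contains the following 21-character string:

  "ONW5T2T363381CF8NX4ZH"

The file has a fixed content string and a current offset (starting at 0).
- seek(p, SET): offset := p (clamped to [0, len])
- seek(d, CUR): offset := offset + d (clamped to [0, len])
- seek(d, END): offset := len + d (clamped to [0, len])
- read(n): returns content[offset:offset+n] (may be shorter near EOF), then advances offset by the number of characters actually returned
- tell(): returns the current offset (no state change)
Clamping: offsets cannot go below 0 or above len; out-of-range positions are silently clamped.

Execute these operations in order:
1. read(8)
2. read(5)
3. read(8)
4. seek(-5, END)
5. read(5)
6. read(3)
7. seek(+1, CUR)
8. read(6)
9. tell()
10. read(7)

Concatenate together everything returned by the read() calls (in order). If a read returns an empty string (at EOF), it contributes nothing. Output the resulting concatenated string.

After 1 (read(8)): returned 'ONW5T2T3', offset=8
After 2 (read(5)): returned '63381', offset=13
After 3 (read(8)): returned 'CF8NX4ZH', offset=21
After 4 (seek(-5, END)): offset=16
After 5 (read(5)): returned 'NX4ZH', offset=21
After 6 (read(3)): returned '', offset=21
After 7 (seek(+1, CUR)): offset=21
After 8 (read(6)): returned '', offset=21
After 9 (tell()): offset=21
After 10 (read(7)): returned '', offset=21

Answer: ONW5T2T363381CF8NX4ZHNX4ZH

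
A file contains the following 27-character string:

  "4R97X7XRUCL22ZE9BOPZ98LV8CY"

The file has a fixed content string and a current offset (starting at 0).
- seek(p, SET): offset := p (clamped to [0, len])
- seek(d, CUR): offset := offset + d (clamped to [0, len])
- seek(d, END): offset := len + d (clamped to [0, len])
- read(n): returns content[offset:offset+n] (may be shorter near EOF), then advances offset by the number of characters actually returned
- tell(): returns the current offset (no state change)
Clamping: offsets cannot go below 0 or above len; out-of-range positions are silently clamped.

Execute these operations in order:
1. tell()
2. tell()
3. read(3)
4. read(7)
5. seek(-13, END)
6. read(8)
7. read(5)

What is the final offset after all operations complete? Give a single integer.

Answer: 27

Derivation:
After 1 (tell()): offset=0
After 2 (tell()): offset=0
After 3 (read(3)): returned '4R9', offset=3
After 4 (read(7)): returned '7X7XRUC', offset=10
After 5 (seek(-13, END)): offset=14
After 6 (read(8)): returned 'E9BOPZ98', offset=22
After 7 (read(5)): returned 'LV8CY', offset=27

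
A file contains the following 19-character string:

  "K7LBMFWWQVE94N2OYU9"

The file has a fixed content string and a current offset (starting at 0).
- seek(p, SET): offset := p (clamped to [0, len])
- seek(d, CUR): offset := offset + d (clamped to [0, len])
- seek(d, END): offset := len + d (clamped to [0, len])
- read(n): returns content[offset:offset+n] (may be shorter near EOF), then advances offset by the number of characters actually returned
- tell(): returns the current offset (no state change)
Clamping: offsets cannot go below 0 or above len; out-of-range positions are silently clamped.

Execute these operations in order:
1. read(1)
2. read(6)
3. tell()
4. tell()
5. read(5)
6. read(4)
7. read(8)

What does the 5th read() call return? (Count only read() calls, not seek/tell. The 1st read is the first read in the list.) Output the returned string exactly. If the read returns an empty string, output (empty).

After 1 (read(1)): returned 'K', offset=1
After 2 (read(6)): returned '7LBMFW', offset=7
After 3 (tell()): offset=7
After 4 (tell()): offset=7
After 5 (read(5)): returned 'WQVE9', offset=12
After 6 (read(4)): returned '4N2O', offset=16
After 7 (read(8)): returned 'YU9', offset=19

Answer: YU9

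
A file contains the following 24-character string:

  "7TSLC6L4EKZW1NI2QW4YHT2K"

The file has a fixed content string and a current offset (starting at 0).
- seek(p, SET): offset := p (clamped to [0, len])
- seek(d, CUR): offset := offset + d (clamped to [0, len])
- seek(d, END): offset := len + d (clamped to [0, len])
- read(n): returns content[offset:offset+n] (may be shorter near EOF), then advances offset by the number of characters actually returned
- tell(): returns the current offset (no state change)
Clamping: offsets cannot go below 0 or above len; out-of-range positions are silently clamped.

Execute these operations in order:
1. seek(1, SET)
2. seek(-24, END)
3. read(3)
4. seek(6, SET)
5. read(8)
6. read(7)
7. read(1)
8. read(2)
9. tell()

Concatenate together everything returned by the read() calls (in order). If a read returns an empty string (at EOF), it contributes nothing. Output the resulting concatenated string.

Answer: 7TSL4EKZW1NI2QW4YHT2K

Derivation:
After 1 (seek(1, SET)): offset=1
After 2 (seek(-24, END)): offset=0
After 3 (read(3)): returned '7TS', offset=3
After 4 (seek(6, SET)): offset=6
After 5 (read(8)): returned 'L4EKZW1N', offset=14
After 6 (read(7)): returned 'I2QW4YH', offset=21
After 7 (read(1)): returned 'T', offset=22
After 8 (read(2)): returned '2K', offset=24
After 9 (tell()): offset=24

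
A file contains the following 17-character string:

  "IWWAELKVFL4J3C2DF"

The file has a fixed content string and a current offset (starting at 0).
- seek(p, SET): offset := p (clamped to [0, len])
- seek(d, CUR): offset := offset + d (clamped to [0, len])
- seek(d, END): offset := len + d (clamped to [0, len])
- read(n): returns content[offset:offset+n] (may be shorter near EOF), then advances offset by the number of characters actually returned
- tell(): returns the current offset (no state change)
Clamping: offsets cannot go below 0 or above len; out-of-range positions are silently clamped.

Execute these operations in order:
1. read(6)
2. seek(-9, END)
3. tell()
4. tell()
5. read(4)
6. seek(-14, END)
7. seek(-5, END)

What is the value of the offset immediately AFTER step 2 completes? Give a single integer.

After 1 (read(6)): returned 'IWWAEL', offset=6
After 2 (seek(-9, END)): offset=8

Answer: 8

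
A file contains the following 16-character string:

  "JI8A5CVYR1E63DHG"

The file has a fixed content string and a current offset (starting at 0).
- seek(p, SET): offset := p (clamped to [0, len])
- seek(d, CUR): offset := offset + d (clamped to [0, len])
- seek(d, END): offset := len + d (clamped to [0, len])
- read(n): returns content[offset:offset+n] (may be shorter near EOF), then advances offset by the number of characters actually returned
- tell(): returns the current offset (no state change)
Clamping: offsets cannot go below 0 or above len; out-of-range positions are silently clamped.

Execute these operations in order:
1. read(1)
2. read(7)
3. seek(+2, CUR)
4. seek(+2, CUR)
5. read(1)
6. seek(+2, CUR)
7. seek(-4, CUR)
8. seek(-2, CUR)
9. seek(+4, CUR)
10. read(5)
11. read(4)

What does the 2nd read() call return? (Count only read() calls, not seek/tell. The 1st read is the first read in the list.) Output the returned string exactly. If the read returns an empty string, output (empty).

Answer: I8A5CVY

Derivation:
After 1 (read(1)): returned 'J', offset=1
After 2 (read(7)): returned 'I8A5CVY', offset=8
After 3 (seek(+2, CUR)): offset=10
After 4 (seek(+2, CUR)): offset=12
After 5 (read(1)): returned '3', offset=13
After 6 (seek(+2, CUR)): offset=15
After 7 (seek(-4, CUR)): offset=11
After 8 (seek(-2, CUR)): offset=9
After 9 (seek(+4, CUR)): offset=13
After 10 (read(5)): returned 'DHG', offset=16
After 11 (read(4)): returned '', offset=16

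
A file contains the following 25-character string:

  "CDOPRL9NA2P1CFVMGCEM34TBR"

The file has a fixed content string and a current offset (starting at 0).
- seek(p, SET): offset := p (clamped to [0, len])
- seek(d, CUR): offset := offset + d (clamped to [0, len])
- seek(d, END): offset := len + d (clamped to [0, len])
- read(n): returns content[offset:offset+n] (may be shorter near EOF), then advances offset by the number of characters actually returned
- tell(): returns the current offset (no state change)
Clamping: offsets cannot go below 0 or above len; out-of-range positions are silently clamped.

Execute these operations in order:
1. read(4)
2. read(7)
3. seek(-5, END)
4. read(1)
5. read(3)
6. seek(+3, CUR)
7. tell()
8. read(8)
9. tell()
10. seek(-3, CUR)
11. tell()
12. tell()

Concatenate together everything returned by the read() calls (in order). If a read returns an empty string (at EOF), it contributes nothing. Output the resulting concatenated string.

After 1 (read(4)): returned 'CDOP', offset=4
After 2 (read(7)): returned 'RL9NA2P', offset=11
After 3 (seek(-5, END)): offset=20
After 4 (read(1)): returned '3', offset=21
After 5 (read(3)): returned '4TB', offset=24
After 6 (seek(+3, CUR)): offset=25
After 7 (tell()): offset=25
After 8 (read(8)): returned '', offset=25
After 9 (tell()): offset=25
After 10 (seek(-3, CUR)): offset=22
After 11 (tell()): offset=22
After 12 (tell()): offset=22

Answer: CDOPRL9NA2P34TB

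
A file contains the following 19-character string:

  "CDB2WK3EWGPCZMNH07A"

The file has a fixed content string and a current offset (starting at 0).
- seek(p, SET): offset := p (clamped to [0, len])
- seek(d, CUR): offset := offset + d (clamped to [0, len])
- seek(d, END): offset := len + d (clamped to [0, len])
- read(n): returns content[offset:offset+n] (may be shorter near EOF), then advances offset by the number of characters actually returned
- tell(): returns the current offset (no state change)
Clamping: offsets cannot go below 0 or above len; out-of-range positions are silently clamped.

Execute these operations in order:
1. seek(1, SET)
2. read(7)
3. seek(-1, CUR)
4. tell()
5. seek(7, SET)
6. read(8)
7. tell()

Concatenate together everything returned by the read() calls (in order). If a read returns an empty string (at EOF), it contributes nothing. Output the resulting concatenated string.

Answer: DB2WK3EEWGPCZMN

Derivation:
After 1 (seek(1, SET)): offset=1
After 2 (read(7)): returned 'DB2WK3E', offset=8
After 3 (seek(-1, CUR)): offset=7
After 4 (tell()): offset=7
After 5 (seek(7, SET)): offset=7
After 6 (read(8)): returned 'EWGPCZMN', offset=15
After 7 (tell()): offset=15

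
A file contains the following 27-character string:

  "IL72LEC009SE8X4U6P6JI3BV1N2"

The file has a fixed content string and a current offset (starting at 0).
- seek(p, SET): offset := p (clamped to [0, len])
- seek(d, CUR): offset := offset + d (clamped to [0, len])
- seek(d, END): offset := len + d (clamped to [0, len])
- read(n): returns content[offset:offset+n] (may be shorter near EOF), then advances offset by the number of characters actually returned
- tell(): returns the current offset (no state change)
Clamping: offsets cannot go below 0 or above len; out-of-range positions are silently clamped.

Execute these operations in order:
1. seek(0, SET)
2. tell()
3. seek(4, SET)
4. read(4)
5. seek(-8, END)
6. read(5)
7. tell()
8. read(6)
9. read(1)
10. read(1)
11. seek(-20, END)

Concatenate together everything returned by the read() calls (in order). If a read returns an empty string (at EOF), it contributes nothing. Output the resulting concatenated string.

Answer: LEC0JI3BV1N2

Derivation:
After 1 (seek(0, SET)): offset=0
After 2 (tell()): offset=0
After 3 (seek(4, SET)): offset=4
After 4 (read(4)): returned 'LEC0', offset=8
After 5 (seek(-8, END)): offset=19
After 6 (read(5)): returned 'JI3BV', offset=24
After 7 (tell()): offset=24
After 8 (read(6)): returned '1N2', offset=27
After 9 (read(1)): returned '', offset=27
After 10 (read(1)): returned '', offset=27
After 11 (seek(-20, END)): offset=7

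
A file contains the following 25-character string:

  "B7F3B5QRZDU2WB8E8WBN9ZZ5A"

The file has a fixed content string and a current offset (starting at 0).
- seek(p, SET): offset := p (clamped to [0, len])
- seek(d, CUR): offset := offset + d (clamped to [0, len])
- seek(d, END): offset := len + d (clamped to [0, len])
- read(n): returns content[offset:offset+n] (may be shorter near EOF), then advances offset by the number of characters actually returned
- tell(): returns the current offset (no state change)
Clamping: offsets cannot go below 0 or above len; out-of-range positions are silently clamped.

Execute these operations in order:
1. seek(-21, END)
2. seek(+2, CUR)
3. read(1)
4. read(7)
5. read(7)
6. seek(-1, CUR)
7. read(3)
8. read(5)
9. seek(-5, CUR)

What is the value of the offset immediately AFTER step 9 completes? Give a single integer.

Answer: 20

Derivation:
After 1 (seek(-21, END)): offset=4
After 2 (seek(+2, CUR)): offset=6
After 3 (read(1)): returned 'Q', offset=7
After 4 (read(7)): returned 'RZDU2WB', offset=14
After 5 (read(7)): returned '8E8WBN9', offset=21
After 6 (seek(-1, CUR)): offset=20
After 7 (read(3)): returned '9ZZ', offset=23
After 8 (read(5)): returned '5A', offset=25
After 9 (seek(-5, CUR)): offset=20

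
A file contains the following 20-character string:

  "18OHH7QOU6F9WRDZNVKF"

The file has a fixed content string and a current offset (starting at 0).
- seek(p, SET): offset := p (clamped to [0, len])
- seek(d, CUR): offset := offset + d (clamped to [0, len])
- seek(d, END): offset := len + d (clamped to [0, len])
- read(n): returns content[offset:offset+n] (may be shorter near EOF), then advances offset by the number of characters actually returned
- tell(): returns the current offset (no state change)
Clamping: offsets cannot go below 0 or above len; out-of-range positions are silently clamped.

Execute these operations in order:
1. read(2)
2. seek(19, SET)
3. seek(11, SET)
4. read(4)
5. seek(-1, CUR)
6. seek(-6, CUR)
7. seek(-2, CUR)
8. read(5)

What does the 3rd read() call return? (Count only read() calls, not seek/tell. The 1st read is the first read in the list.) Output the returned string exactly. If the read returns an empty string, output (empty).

After 1 (read(2)): returned '18', offset=2
After 2 (seek(19, SET)): offset=19
After 3 (seek(11, SET)): offset=11
After 4 (read(4)): returned '9WRD', offset=15
After 5 (seek(-1, CUR)): offset=14
After 6 (seek(-6, CUR)): offset=8
After 7 (seek(-2, CUR)): offset=6
After 8 (read(5)): returned 'QOU6F', offset=11

Answer: QOU6F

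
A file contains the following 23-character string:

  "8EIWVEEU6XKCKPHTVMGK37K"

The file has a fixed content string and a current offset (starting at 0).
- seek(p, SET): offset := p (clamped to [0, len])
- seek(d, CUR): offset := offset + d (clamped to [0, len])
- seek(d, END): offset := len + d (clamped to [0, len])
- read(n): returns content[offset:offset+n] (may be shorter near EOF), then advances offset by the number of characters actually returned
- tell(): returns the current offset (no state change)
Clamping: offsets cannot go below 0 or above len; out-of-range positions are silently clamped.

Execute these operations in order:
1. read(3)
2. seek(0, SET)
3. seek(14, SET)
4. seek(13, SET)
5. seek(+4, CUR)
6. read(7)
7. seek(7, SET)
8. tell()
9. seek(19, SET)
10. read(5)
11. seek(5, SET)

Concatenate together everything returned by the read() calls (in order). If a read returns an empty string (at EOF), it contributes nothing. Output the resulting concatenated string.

Answer: 8EIMGK37KK37K

Derivation:
After 1 (read(3)): returned '8EI', offset=3
After 2 (seek(0, SET)): offset=0
After 3 (seek(14, SET)): offset=14
After 4 (seek(13, SET)): offset=13
After 5 (seek(+4, CUR)): offset=17
After 6 (read(7)): returned 'MGK37K', offset=23
After 7 (seek(7, SET)): offset=7
After 8 (tell()): offset=7
After 9 (seek(19, SET)): offset=19
After 10 (read(5)): returned 'K37K', offset=23
After 11 (seek(5, SET)): offset=5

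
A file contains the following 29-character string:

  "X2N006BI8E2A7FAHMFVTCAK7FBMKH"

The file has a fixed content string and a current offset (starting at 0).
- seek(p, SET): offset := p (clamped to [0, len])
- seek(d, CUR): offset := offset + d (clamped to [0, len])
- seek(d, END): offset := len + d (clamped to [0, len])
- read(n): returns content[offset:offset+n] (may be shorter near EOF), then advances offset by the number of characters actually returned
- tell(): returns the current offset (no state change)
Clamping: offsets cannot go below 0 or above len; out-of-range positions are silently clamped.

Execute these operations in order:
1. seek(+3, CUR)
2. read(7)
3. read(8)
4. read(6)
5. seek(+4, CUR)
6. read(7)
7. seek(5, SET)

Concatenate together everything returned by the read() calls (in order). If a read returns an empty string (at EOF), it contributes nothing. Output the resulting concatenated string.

Answer: 006BI8E2A7FAHMFVTCAK7H

Derivation:
After 1 (seek(+3, CUR)): offset=3
After 2 (read(7)): returned '006BI8E', offset=10
After 3 (read(8)): returned '2A7FAHMF', offset=18
After 4 (read(6)): returned 'VTCAK7', offset=24
After 5 (seek(+4, CUR)): offset=28
After 6 (read(7)): returned 'H', offset=29
After 7 (seek(5, SET)): offset=5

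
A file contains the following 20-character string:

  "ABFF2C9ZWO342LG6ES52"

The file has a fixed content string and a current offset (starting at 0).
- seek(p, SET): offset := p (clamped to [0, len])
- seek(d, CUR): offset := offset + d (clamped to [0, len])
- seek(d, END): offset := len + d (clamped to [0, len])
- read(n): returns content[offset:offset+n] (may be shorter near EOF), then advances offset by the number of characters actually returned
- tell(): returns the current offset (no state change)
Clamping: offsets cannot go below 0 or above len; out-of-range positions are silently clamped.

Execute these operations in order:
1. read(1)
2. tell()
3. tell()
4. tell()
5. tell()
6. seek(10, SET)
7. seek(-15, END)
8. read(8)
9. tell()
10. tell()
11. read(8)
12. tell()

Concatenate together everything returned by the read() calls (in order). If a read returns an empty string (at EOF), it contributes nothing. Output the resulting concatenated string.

Answer: AC9ZWO342LG6ES52

Derivation:
After 1 (read(1)): returned 'A', offset=1
After 2 (tell()): offset=1
After 3 (tell()): offset=1
After 4 (tell()): offset=1
After 5 (tell()): offset=1
After 6 (seek(10, SET)): offset=10
After 7 (seek(-15, END)): offset=5
After 8 (read(8)): returned 'C9ZWO342', offset=13
After 9 (tell()): offset=13
After 10 (tell()): offset=13
After 11 (read(8)): returned 'LG6ES52', offset=20
After 12 (tell()): offset=20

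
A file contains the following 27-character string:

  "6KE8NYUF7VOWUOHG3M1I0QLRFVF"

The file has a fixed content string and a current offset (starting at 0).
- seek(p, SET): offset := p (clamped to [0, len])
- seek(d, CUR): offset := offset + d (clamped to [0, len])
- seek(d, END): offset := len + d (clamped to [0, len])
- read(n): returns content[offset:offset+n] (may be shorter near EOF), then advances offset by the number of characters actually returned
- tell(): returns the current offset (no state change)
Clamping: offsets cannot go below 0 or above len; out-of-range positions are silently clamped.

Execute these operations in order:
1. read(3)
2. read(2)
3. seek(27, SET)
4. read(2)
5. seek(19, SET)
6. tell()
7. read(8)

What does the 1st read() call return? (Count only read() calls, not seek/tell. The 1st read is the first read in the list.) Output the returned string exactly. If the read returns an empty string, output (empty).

After 1 (read(3)): returned '6KE', offset=3
After 2 (read(2)): returned '8N', offset=5
After 3 (seek(27, SET)): offset=27
After 4 (read(2)): returned '', offset=27
After 5 (seek(19, SET)): offset=19
After 6 (tell()): offset=19
After 7 (read(8)): returned 'I0QLRFVF', offset=27

Answer: 6KE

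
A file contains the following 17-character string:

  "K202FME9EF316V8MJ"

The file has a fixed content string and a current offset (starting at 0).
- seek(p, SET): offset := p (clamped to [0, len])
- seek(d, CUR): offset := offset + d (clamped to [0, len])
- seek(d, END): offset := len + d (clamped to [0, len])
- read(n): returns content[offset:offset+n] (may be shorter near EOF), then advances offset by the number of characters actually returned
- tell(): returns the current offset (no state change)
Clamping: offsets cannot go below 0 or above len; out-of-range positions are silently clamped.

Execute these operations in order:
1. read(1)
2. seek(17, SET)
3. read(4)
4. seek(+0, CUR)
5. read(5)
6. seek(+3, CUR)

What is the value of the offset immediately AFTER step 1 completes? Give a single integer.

Answer: 1

Derivation:
After 1 (read(1)): returned 'K', offset=1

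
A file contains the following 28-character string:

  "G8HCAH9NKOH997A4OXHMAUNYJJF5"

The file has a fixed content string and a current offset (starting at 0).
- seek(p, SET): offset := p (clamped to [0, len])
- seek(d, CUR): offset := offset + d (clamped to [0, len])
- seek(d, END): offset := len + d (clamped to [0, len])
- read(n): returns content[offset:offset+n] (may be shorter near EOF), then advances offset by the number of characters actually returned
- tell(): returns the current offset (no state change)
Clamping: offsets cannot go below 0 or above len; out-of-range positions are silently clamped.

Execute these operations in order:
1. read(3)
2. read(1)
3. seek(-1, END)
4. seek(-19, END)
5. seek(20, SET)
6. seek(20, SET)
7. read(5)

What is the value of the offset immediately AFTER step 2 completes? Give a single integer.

Answer: 4

Derivation:
After 1 (read(3)): returned 'G8H', offset=3
After 2 (read(1)): returned 'C', offset=4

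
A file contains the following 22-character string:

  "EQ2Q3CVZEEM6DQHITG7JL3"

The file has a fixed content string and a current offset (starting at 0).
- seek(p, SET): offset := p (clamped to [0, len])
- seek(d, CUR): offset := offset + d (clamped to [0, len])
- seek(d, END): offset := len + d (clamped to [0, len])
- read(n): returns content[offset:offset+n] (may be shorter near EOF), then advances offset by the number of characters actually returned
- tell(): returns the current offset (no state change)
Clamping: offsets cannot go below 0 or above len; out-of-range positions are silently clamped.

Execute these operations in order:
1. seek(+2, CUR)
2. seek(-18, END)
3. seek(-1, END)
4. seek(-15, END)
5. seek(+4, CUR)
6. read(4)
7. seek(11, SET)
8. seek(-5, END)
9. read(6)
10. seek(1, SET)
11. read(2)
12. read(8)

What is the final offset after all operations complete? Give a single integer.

After 1 (seek(+2, CUR)): offset=2
After 2 (seek(-18, END)): offset=4
After 3 (seek(-1, END)): offset=21
After 4 (seek(-15, END)): offset=7
After 5 (seek(+4, CUR)): offset=11
After 6 (read(4)): returned '6DQH', offset=15
After 7 (seek(11, SET)): offset=11
After 8 (seek(-5, END)): offset=17
After 9 (read(6)): returned 'G7JL3', offset=22
After 10 (seek(1, SET)): offset=1
After 11 (read(2)): returned 'Q2', offset=3
After 12 (read(8)): returned 'Q3CVZEEM', offset=11

Answer: 11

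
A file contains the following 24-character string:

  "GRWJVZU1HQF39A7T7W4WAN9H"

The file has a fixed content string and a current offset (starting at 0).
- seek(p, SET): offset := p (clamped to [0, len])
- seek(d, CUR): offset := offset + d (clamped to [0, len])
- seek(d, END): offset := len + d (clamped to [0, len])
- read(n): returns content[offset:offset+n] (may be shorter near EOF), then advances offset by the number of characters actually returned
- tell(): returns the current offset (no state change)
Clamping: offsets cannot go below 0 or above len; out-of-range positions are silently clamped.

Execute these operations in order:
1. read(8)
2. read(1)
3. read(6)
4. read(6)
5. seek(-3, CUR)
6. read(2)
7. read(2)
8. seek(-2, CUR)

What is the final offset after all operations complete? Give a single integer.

Answer: 20

Derivation:
After 1 (read(8)): returned 'GRWJVZU1', offset=8
After 2 (read(1)): returned 'H', offset=9
After 3 (read(6)): returned 'QF39A7', offset=15
After 4 (read(6)): returned 'T7W4WA', offset=21
After 5 (seek(-3, CUR)): offset=18
After 6 (read(2)): returned '4W', offset=20
After 7 (read(2)): returned 'AN', offset=22
After 8 (seek(-2, CUR)): offset=20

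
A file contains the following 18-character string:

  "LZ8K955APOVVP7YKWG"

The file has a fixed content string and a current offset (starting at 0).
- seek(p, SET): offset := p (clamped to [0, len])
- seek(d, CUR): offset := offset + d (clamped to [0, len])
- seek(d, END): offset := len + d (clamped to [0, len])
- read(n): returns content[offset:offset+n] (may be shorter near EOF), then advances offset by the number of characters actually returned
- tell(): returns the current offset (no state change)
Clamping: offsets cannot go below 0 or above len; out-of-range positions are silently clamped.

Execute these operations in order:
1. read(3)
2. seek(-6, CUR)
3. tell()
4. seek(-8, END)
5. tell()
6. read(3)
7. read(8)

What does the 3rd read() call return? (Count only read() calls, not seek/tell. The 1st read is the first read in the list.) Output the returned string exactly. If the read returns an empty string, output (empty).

After 1 (read(3)): returned 'LZ8', offset=3
After 2 (seek(-6, CUR)): offset=0
After 3 (tell()): offset=0
After 4 (seek(-8, END)): offset=10
After 5 (tell()): offset=10
After 6 (read(3)): returned 'VVP', offset=13
After 7 (read(8)): returned '7YKWG', offset=18

Answer: 7YKWG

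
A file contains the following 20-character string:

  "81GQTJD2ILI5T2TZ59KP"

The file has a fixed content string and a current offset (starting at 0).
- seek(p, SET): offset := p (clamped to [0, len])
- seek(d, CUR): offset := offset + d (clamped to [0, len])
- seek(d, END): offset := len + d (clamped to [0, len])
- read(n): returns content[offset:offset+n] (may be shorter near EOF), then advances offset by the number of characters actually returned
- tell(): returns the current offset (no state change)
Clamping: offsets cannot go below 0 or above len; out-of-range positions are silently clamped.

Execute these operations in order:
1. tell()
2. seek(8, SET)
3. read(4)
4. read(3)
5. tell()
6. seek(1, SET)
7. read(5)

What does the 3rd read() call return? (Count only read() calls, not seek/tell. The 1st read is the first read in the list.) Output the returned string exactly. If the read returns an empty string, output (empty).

After 1 (tell()): offset=0
After 2 (seek(8, SET)): offset=8
After 3 (read(4)): returned 'ILI5', offset=12
After 4 (read(3)): returned 'T2T', offset=15
After 5 (tell()): offset=15
After 6 (seek(1, SET)): offset=1
After 7 (read(5)): returned '1GQTJ', offset=6

Answer: 1GQTJ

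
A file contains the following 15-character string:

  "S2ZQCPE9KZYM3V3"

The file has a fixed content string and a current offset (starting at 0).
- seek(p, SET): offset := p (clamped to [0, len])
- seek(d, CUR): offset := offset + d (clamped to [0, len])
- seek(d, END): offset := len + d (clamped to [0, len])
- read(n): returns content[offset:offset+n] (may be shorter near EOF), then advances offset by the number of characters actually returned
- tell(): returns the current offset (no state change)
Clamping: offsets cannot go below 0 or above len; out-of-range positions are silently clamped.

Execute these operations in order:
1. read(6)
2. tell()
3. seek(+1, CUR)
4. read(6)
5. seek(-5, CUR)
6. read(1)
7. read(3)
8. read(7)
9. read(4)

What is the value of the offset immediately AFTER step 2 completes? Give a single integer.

After 1 (read(6)): returned 'S2ZQCP', offset=6
After 2 (tell()): offset=6

Answer: 6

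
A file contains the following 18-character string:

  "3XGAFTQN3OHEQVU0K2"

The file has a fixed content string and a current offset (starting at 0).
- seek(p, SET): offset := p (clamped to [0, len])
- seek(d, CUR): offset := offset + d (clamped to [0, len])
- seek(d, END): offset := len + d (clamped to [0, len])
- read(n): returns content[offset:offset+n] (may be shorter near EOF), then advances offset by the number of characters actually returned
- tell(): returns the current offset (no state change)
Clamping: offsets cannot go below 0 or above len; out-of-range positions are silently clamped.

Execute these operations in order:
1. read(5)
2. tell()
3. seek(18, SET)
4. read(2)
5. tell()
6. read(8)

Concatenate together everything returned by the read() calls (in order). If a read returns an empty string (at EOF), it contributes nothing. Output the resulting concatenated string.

After 1 (read(5)): returned '3XGAF', offset=5
After 2 (tell()): offset=5
After 3 (seek(18, SET)): offset=18
After 4 (read(2)): returned '', offset=18
After 5 (tell()): offset=18
After 6 (read(8)): returned '', offset=18

Answer: 3XGAF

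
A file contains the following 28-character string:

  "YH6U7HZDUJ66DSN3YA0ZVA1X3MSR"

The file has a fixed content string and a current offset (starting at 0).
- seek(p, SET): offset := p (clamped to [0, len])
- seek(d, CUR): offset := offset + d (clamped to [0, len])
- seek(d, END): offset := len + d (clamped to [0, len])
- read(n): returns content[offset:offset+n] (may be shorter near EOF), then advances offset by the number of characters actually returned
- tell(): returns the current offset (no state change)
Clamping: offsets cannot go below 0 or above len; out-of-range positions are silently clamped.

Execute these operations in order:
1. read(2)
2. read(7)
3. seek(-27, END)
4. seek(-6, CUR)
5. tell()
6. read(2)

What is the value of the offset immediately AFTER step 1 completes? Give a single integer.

Answer: 2

Derivation:
After 1 (read(2)): returned 'YH', offset=2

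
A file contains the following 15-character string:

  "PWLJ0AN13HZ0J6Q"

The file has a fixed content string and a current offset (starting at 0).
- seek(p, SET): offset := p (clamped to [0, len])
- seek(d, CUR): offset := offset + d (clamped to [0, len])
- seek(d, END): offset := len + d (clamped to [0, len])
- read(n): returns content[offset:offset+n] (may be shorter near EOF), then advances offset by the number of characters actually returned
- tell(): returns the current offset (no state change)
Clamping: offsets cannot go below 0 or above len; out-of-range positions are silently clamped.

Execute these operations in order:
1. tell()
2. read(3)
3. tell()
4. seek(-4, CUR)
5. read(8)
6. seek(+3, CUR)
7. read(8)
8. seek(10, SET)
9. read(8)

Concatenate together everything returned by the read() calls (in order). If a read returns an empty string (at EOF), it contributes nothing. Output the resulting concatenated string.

Answer: PWLPWLJ0AN10J6QZ0J6Q

Derivation:
After 1 (tell()): offset=0
After 2 (read(3)): returned 'PWL', offset=3
After 3 (tell()): offset=3
After 4 (seek(-4, CUR)): offset=0
After 5 (read(8)): returned 'PWLJ0AN1', offset=8
After 6 (seek(+3, CUR)): offset=11
After 7 (read(8)): returned '0J6Q', offset=15
After 8 (seek(10, SET)): offset=10
After 9 (read(8)): returned 'Z0J6Q', offset=15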